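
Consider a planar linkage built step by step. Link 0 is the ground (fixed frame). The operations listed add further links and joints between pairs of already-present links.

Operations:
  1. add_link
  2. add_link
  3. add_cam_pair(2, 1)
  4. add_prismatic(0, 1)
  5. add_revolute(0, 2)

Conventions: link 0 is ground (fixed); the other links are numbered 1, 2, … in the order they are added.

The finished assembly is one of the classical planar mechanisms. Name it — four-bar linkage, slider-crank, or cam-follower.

links: 3 (incl. ground); joints: 1 revolute, 1 prismatic, 1 higher (cam) pair, forming one closed loop
3 links, revolute + prismatic + higher pair in one loop → cam-follower

cam-follower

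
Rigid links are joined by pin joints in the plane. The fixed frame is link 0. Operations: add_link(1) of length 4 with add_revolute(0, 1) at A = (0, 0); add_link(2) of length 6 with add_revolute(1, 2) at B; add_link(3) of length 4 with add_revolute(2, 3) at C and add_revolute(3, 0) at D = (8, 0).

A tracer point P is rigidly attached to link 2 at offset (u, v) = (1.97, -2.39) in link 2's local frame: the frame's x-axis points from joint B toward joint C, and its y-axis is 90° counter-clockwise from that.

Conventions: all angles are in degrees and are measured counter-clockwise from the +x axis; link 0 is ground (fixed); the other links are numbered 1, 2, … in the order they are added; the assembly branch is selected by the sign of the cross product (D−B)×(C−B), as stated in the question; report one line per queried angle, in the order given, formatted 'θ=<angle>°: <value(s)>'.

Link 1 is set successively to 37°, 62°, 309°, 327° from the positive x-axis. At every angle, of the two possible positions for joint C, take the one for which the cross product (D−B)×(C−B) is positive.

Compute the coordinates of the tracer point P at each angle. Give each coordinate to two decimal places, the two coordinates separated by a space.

A=(0,0), D=(8.00,0)
θ=37°: B = A + 4.00·(cos37°, sin37°) = (3.1945, 2.4073)
θ=37°: |BD| = 5.3747
θ=37°: circle(B,6.00) ∩ circle(D,4.00): a=4.5479, h=3.9136
θ=37°:   candidates: C₊=(9.0137,3.8694) cross=21.035; C₋=(5.5079,-3.1288) cross=-21.035
θ=37°:   branch + wants cross > 0 → take C=(9.0137,3.8694) (cross=21.035)
θ=37°: ex = (C−B)/|BC| = (0.9699,0.2437); ey = (-0.2437,0.9699)
θ=37°: P = B + 1.97·ex + -2.39·ey = (5.6876,0.5694)
θ=62°: B = A + 4.00·(cos62°, sin62°) = (1.8779, 3.5318)
θ=62°: |BD| = 7.0678
θ=62°: circle(B,6.00) ∩ circle(D,4.00): a=4.9488, h=3.3926
θ=62°:   candidates: C₊=(7.8598,3.9975) cross=23.978; C₋=(4.4692,-1.8798) cross=-23.978
θ=62°:   branch + wants cross > 0 → take C=(7.8598,3.9975) (cross=23.978)
θ=62°: ex = (C−B)/|BC| = (0.9970,0.0776); ey = (-0.0776,0.9970)
θ=62°: P = B + 1.97·ex + -2.39·ey = (4.0275,1.3019)
θ=309°: B = A + 4.00·(cos309°, sin309°) = (2.5173, -3.1086)
θ=309°: |BD| = 6.3027
θ=309°: circle(B,6.00) ∩ circle(D,4.00): a=4.7380, h=3.6813
θ=309°:   candidates: C₊=(4.8232,2.4306) cross=23.202; C₋=(8.4545,-3.9741) cross=-23.202
θ=309°:   branch + wants cross > 0 → take C=(4.8232,2.4306) (cross=23.202)
θ=309°: ex = (C−B)/|BC| = (0.3843,0.9232); ey = (-0.9232,0.3843)
θ=309°: P = B + 1.97·ex + -2.39·ey = (5.4808,-2.2084)
θ=327°: B = A + 4.00·(cos327°, sin327°) = (3.3547, -2.1786)
θ=327°: |BD| = 5.1308
θ=327°: circle(B,6.00) ∩ circle(D,4.00): a=4.5144, h=3.9522
θ=327°:   candidates: C₊=(5.7638,3.3165) cross=20.278; C₋=(9.1201,-3.8400) cross=-20.278
θ=327°:   branch + wants cross > 0 → take C=(5.7638,3.3165) (cross=20.278)
θ=327°: ex = (C−B)/|BC| = (0.4015,0.9158); ey = (-0.9158,0.4015)
θ=327°: P = B + 1.97·ex + -2.39·ey = (6.3346,-1.3340)

θ=37°: 5.69 0.57
θ=62°: 4.03 1.30
θ=309°: 5.48 -2.21
θ=327°: 6.33 -1.33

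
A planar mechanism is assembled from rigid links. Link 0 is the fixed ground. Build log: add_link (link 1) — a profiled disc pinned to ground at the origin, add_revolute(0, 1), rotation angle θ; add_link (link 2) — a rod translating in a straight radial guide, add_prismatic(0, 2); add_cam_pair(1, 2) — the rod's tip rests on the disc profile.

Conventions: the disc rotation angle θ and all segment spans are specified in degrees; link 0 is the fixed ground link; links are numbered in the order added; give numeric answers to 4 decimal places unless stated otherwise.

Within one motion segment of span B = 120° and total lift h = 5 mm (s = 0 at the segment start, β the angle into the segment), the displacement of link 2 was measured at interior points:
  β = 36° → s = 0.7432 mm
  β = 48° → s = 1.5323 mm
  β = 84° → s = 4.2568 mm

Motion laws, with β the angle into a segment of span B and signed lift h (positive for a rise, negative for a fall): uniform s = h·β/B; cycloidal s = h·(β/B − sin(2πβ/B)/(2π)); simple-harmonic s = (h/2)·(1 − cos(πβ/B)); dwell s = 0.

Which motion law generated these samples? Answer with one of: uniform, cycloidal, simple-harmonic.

candidates at β/B = r: uniform s = h·r (linear in β); cycloidal s = h·(r − sin(2πr)/(2π)); simple-harmonic s = (h/2)(1 − cos(πr))
β=36°: printed 0.7432 | uniform 1.5000, cycloidal 0.7432, simple-harmonic 1.0305
β=48°: printed 1.5323 | uniform 2.0000, cycloidal 1.5323, simple-harmonic 1.7275
β=84°: printed 4.2568 | uniform 3.5000, cycloidal 4.2568, simple-harmonic 3.9695
only one law matches every sample → cycloidal

cycloidal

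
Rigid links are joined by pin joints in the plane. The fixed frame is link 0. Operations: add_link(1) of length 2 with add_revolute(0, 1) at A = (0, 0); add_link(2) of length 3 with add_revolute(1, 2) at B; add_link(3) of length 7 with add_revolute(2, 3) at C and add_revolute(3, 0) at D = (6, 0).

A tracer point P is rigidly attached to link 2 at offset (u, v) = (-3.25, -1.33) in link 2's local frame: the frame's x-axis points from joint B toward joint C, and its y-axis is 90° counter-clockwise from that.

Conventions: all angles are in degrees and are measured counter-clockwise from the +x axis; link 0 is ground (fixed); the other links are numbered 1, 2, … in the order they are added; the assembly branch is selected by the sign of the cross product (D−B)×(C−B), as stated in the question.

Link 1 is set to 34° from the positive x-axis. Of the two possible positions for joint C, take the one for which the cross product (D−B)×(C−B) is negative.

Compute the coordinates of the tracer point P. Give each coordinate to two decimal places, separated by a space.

A=(0,0), D=(6.00,0)
B = A + 2.00·(cos34°, sin34°) = (1.6581, 1.1184)
|BD| = 4.4836
circle(B,3.00) ∩ circle(D,7.00): a=-2.2188, h=2.0191
  candidates: C₊=(0.0130,3.6271) cross=9.053; C₋=(-0.9943,-0.2834) cross=-9.053
  branch - wants cross < 0 → take C=(-0.9943,-0.2834) (cross=-9.053)
ex = (C−B)/|BC| = (-0.8841,-0.4673); ey = (0.4673,-0.8841)
P = B + -3.25·ex + -1.33·ey = (3.9100,3.8129)

3.91 3.81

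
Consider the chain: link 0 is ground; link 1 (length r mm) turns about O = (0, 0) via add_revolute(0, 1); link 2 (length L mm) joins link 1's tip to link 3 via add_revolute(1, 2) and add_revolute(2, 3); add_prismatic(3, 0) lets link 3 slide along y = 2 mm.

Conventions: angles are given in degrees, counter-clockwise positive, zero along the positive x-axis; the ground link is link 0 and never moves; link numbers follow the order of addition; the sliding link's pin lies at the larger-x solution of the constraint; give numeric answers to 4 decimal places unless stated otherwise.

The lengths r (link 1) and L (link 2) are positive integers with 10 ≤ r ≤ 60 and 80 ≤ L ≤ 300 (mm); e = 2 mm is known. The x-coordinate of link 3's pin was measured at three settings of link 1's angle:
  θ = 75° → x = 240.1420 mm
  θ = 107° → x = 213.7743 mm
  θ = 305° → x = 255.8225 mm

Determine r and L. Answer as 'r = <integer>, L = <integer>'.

constraint per measurement: (x − r cos θ)² + (r sin θ − e)² = L²
subtracting the θ₁ and θ₂ equations cancels the r² and L² terms:
r = (x₁² − x₂²) / (2[(x₁cos θ₁ + e sin θ₁) − (x₂cos θ₂ + e sin θ₂)]) = 48.0001 → r = 48
L² = (x₁ − r cos θ₁)² + (r sin θ₁ − e)² = 53824.0034 → L = 232.0000 → L = 232
check at θ₃=305°: x = 255.8225 (printed 255.8225) ✓

r = 48, L = 232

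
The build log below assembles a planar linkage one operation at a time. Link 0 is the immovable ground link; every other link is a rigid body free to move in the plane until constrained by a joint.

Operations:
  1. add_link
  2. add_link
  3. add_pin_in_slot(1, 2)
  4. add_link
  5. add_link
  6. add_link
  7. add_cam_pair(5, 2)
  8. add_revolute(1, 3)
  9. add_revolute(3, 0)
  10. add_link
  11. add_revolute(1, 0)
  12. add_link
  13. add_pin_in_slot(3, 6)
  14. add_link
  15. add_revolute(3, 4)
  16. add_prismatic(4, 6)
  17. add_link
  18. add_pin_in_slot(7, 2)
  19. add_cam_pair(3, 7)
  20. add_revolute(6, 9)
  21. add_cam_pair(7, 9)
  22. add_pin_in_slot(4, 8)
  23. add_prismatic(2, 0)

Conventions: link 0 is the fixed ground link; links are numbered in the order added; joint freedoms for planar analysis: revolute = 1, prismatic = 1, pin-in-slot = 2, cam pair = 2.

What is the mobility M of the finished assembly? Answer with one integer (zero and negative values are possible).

ground; <1,0,0>
#1 <2,0,0>
#2 <3,0,0>
PS:1↔2 J2 <3,0,1>
#3 <4,0,1>
#4 <5,0,1>
#5 <6,0,1>
C:5↔2 J2 <6,0,2>
R:1↔3 J1 <6,1,2>
R:3↔0 J1 <6,2,2>
#6 <7,2,2>
R:1↔0 J1 <7,3,2>
#7 <8,3,2>
PS:3↔6 J2 <8,3,3>
#8 <9,3,3>
R:3↔4 J1 <9,4,3>
P:4↔6 J1 <9,5,3>
#9 <10,5,3>
PS:7↔2 J2 <10,5,4>
C:3↔7 J2 <10,5,5>
R:6↔9 J1 <10,6,5>
C:7↔9 J2 <10,6,6>
PS:4↔8 J2 <10,6,7>
P:2↔0 J1 <10,7,7>
3×9 − 2×7 − 1×7 = 6

M = 6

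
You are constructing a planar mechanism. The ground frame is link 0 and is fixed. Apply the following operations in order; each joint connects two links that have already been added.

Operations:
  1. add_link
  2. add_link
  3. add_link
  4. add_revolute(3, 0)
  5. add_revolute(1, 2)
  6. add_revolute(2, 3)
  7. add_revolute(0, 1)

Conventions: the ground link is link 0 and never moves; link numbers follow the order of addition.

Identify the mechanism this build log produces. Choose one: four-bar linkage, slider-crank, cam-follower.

links: 4 (incl. ground); joints: 4 revolute, 0 prismatic, 0 higher (cam) pair, forming one closed loop
4 links in a single 4R loop → four-bar linkage

four-bar linkage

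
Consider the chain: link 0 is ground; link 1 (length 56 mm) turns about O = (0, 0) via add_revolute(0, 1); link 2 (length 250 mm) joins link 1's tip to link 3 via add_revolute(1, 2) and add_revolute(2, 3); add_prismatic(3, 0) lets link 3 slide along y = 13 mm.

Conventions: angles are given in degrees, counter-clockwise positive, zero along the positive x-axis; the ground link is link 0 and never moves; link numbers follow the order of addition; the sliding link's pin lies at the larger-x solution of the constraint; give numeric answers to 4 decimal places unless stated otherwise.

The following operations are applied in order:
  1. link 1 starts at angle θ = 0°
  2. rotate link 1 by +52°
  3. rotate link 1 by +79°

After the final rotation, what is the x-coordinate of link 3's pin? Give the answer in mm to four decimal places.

geometry: r = 56 mm, L = 250 mm, e = 13 mm; θ starts at 0°
rotate link 1 by +52°: θ ← 0° +52° = 52°
rotate link 1 by +79°: θ ← 52° +79° = 131°
crank pin P = (r cos θ, r sin θ) = (-36.739306, 42.263736)
h = r sin θ − e = 42.263736 − 13 = 29.263736
x = r cos θ + √(L² − h²) = -36.739306 + 248.281360 = 211.542054

211.5421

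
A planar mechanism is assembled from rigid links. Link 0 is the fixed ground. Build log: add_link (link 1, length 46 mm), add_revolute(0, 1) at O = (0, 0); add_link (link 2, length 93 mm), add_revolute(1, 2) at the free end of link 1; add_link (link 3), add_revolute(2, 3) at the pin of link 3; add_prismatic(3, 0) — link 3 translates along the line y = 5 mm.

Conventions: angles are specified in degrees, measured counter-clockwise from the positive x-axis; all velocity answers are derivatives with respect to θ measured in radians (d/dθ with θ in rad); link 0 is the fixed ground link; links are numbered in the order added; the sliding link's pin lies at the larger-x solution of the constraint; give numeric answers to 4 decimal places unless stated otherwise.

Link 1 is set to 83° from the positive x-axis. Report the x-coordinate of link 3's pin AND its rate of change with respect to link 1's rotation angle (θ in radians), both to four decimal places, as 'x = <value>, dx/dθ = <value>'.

geometry: r = 46 mm, L = 93 mm, e = 5 mm
crank pin P = (r cos θ, r sin θ) = (5.605990, 45.657123)
h = r sin θ − e = 45.657123 − 5 = 40.657123
x = r cos θ + √(L² − h²) = 5.605990 + 83.642085 = 89.248075
dx/dθ = −r sin θ − h·r cos θ/√(L² − h²) (θ in radians; h = 40.657123) = -48.382108

x = 89.2481, dx/dθ = -48.3821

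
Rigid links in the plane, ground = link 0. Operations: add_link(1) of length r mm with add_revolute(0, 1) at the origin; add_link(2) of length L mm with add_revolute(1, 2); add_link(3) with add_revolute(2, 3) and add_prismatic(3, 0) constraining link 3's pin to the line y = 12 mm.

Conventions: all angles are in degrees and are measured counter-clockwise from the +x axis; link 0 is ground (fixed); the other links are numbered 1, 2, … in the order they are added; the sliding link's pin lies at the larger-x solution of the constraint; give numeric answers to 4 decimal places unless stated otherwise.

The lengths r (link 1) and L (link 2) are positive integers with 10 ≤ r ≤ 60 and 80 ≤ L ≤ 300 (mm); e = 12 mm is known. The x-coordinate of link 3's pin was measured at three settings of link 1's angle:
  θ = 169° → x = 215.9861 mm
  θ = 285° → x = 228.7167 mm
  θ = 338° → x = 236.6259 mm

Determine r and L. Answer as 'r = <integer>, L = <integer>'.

constraint per measurement: (x − r cos θ)² + (r sin θ − e)² = L²
subtracting the θ₁ and θ₂ equations cancels the r² and L² terms:
r = (x₁² − x₂²) / (2[(x₁cos θ₁ + e sin θ₁) − (x₂cos θ₂ + e sin θ₂)]) = 11.0000 → r = 11
L² = (x₁ − r cos θ₁)² + (r sin θ₁ − e)² = 51529.0140 → L = 227.0000 → L = 227
check at θ₃=338°: x = 236.6259 (printed 236.6259) ✓

r = 11, L = 227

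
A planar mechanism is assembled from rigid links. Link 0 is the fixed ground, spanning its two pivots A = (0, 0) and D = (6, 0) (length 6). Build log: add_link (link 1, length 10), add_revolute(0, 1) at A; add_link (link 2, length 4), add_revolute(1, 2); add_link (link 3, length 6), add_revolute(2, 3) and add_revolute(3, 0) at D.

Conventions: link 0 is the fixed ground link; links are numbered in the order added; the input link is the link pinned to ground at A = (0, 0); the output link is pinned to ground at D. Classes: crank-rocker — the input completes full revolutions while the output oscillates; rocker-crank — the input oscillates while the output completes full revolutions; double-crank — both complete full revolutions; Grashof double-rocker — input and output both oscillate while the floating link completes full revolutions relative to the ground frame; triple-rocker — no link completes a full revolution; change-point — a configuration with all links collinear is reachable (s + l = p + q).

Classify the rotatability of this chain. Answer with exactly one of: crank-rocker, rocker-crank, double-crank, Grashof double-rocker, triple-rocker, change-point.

lengths: ground=6, input=10, coupler=4, output=6
sorted: s=4 (shortest), l=10 (longest), p+q=12
s + l = 14 vs p + q = 12
s + l > p + q → non-Grashof → no link fully rotates → triple-rocker

triple-rocker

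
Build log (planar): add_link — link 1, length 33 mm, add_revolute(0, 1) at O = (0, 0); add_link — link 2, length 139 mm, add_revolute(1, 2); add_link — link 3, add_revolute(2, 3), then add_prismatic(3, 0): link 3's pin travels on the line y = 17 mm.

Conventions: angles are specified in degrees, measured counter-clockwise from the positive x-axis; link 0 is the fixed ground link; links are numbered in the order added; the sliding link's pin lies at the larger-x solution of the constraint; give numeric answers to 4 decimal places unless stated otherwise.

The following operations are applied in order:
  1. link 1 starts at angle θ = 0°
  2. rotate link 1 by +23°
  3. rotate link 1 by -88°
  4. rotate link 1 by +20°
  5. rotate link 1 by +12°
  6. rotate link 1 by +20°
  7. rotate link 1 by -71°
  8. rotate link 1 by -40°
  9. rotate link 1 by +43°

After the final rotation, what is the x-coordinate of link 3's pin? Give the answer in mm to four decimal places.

geometry: r = 33 mm, L = 139 mm, e = 17 mm; θ starts at 0°
rotate link 1 by +23°: θ ← 0° +23° = 23°
rotate link 1 by -88°: θ ← 23° -88° = -65°
rotate link 1 by +20°: θ ← -65° +20° = -45°
rotate link 1 by +12°: θ ← -45° +12° = -33°
rotate link 1 by +20°: θ ← -33° +20° = -13°
rotate link 1 by -71°: θ ← -13° -71° = -84°
rotate link 1 by -40°: θ ← -84° -40° = -124°
rotate link 1 by +43°: θ ← -124° +43° = -81°
crank pin P = (r cos θ, r sin θ) = (5.162337, -32.593715)
h = r sin θ − e = -32.593715 − 17 = -49.593715
x = r cos θ + √(L² − h²) = 5.162337 + 129.851698 = 135.014035

135.0140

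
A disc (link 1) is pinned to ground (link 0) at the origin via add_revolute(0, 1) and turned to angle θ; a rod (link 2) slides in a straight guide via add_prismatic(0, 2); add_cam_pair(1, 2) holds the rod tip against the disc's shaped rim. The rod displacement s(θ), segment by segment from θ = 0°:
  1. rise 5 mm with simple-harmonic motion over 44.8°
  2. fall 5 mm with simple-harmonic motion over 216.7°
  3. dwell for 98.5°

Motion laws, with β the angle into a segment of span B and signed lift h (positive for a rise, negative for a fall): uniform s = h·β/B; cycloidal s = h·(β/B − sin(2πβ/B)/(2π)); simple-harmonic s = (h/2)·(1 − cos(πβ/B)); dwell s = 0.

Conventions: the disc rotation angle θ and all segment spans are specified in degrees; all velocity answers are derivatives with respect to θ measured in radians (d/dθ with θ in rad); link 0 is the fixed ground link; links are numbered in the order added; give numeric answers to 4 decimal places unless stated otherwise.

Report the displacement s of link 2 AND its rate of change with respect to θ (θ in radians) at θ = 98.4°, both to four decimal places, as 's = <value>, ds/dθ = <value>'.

segment 1 (0° to 44.8°, simple-harmonic, h = 5) is passed completely: s = 0.0000 + (5) = 5.0000
θ = 98.4° falls in segment 2 (44.8° to 261.5°, simple-harmonic, h = -5): β = 98.4 − 44.8 = 53.6°, B = 216.7°; Δs = -5/2·(1 − cos(π·0.2473)) = -0.7176; s = 5.0000 − 0.7176 = 4.2824
velocity in seg [44.8°–261.5°] (simple-harmonic), θ in radians: β = 53.6° = 0.9355 rad, B = 216.7° = 3.7821 rad; ds/dθ = (πh/(2B)) sin(πβ/B) = (π·(-5)/(2·3.7821)) sin(π·0.2473) = -1.456089 mm/rad

s = 4.2824, ds/dθ = -1.4561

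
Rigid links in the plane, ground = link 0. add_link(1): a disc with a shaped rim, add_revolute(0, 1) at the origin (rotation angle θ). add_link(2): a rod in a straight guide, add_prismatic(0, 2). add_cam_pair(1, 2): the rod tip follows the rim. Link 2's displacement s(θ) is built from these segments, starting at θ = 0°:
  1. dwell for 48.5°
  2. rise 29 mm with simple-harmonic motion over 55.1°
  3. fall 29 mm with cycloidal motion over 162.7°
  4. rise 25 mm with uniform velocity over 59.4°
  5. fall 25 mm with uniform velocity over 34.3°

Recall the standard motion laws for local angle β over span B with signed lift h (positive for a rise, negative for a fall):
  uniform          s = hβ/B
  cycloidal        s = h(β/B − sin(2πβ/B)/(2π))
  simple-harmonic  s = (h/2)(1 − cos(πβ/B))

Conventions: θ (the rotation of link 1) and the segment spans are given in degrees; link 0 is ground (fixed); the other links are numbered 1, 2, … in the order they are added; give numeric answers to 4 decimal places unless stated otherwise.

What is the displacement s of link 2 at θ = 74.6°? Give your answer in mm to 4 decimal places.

segment 1 (0° to 48.5°, dwell): s unchanged at 0.0000
θ = 74.6° falls in segment 2 (48.5° to 103.6°, simple-harmonic, h = 29): β = 74.6 − 48.5 = 26.1°, B = 55.1°; Δs = 29/2·(1 − cos(π·0.4737)) = 13.3026; s = 0.0000 + 13.3026 = 13.3026

13.3026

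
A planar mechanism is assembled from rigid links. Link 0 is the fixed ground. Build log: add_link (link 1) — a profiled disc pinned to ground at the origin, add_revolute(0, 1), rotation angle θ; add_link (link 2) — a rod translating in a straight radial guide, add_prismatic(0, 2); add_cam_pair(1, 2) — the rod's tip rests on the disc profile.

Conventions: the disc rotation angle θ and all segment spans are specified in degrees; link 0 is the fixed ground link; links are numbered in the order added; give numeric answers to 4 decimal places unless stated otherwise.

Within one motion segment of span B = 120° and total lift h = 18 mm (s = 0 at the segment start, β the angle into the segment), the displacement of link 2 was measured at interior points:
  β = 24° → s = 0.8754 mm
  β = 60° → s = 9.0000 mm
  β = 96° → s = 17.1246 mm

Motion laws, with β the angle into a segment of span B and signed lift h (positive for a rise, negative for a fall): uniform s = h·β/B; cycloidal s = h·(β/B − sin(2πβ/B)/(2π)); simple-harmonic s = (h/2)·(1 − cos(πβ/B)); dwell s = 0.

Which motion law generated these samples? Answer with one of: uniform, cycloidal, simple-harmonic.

candidates at β/B = r: uniform s = h·r (linear in β); cycloidal s = h·(r − sin(2πr)/(2π)); simple-harmonic s = (h/2)(1 − cos(πr))
β=24°: printed 0.8754 | uniform 3.6000, cycloidal 0.8754, simple-harmonic 1.7188
β=60°: printed 9.0000 | uniform 9.0000, cycloidal 9.0000, simple-harmonic 9.0000
β=96°: printed 17.1246 | uniform 14.4000, cycloidal 17.1246, simple-harmonic 16.2812
only one law matches every sample → cycloidal

cycloidal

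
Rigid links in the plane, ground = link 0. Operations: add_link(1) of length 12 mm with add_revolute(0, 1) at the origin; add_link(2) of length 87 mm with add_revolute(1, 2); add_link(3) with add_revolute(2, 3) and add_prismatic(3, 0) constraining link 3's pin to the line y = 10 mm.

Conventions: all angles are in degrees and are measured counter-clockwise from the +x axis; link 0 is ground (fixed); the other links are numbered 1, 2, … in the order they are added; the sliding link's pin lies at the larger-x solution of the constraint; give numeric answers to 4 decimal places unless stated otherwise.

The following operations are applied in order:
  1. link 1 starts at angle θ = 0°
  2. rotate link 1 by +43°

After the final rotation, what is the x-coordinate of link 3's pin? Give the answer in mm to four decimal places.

geometry: r = 12 mm, L = 87 mm, e = 10 mm; θ starts at 0°
rotate link 1 by +43°: θ ← 0° +43° = 43°
crank pin P = (r cos θ, r sin θ) = (8.776244, 8.183980)
h = r sin θ − e = 8.183980 − 10 = -1.816020
x = r cos θ + √(L² − h²) = 8.776244 + 86.981044 = 95.757289

95.7573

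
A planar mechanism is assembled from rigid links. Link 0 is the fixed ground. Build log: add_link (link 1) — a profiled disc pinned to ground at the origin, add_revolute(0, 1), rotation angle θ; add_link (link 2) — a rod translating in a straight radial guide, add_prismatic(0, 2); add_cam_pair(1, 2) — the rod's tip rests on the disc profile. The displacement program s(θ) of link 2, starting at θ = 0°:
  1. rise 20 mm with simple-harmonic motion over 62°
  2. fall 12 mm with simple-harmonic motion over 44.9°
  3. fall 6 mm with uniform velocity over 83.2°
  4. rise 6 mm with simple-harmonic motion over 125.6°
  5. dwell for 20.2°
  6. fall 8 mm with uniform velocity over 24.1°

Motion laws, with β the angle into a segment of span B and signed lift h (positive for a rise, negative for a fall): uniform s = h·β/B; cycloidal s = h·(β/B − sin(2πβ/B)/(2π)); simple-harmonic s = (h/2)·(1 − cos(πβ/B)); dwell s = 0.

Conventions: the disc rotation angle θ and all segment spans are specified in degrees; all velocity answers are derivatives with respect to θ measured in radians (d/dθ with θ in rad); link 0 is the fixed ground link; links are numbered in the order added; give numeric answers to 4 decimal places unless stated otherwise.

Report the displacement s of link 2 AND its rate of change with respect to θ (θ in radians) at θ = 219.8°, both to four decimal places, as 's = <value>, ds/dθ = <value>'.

seg 1 [0°–62°] simple-harmonic, h=20: full span → s += 20 → s = 20.0000
seg 2 [62°–106.9°] simple-harmonic, h=-12: full span → s += -12 → s = 8.0000
seg 3 [106.9°–190.1°] uniform, h=-6: full span → s += -6 → s = 2.0000
seg 4 [190.1°–315.7°] simple-harmonic, h=6: θ=219.8° here. β=29.7, B=125.6. 6/2·(1 − cos(π·0.2365)) = 0.7904 → s = 2.7904
velocity in seg [190.1°–315.7°] (simple-harmonic), θ in radians: β = 29.7° = 0.5184 rad, B = 125.6° = 2.1921 rad; ds/dθ = (πh/(2B)) sin(πβ/B) = (π·6/(2·2.1921)) sin(π·0.2365) = 2.908130 mm/rad

s = 2.7904, ds/dθ = 2.9081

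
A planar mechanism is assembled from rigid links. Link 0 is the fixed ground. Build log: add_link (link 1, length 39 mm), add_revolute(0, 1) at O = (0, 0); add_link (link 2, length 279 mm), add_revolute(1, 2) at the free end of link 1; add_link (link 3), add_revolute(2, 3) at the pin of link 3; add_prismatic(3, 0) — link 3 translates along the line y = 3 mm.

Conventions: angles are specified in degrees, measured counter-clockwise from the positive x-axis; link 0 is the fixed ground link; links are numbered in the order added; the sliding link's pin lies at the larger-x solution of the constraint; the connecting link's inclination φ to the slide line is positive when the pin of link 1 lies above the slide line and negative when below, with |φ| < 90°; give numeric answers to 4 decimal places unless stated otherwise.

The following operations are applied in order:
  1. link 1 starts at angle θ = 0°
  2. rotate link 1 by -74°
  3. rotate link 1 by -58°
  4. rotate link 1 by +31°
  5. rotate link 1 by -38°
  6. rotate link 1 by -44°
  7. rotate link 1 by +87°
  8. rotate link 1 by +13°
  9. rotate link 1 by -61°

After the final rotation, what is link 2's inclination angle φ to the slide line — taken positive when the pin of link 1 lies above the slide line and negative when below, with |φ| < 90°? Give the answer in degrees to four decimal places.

geometry: r = 39 mm, L = 279 mm, e = 3 mm; θ starts at 0°
rotate link 1 by -74°: θ ← 0° -74° = -74°
rotate link 1 by -58°: θ ← -74° -58° = -132°
rotate link 1 by +31°: θ ← -132° +31° = -101°
rotate link 1 by -38°: θ ← -101° -38° = -139°
rotate link 1 by -44°: θ ← -139° -44° = -183°
rotate link 1 by +87°: θ ← -183° +87° = -96°
rotate link 1 by +13°: θ ← -96° +13° = -83°
rotate link 1 by -61°: θ ← -83° -61° = -144°
h = r sin θ − e = -22.923625 − 3 = -25.923625
sin φ = h / L = -25.923625 / 279 = -0.09291622
φ = arcsin(-0.09291622) = -5.331397°

-5.3314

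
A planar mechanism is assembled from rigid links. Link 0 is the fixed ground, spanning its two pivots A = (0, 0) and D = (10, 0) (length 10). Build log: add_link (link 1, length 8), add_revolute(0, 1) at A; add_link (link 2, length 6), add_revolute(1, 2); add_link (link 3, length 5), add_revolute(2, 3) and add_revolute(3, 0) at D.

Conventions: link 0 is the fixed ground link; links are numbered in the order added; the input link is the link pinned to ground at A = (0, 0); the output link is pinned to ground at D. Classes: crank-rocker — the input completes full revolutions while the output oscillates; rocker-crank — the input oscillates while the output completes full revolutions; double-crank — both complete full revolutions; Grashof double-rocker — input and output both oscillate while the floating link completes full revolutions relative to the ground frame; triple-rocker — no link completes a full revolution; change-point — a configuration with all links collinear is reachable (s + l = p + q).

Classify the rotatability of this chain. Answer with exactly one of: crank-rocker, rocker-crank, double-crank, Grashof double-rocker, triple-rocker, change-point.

lengths: ground=10, input=8, coupler=6, output=5
sorted: s=5 (shortest), l=10 (longest), p+q=14
s + l = 15 vs p + q = 14
s + l > p + q → non-Grashof → no link fully rotates → triple-rocker

triple-rocker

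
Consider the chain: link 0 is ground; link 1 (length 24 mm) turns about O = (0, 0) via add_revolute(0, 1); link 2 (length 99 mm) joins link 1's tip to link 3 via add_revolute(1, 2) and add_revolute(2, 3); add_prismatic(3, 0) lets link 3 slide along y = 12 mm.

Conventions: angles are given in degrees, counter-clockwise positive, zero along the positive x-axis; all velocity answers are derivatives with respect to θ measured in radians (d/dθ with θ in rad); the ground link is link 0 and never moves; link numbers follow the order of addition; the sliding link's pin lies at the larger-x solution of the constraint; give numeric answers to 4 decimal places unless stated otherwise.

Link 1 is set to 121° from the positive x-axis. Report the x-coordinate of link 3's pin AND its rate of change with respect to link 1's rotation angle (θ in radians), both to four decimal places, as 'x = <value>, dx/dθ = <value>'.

geometry: r = 24 mm, L = 99 mm, e = 12 mm
crank pin P = (r cos θ, r sin θ) = (-12.360914, 20.572015)
h = r sin θ − e = 20.572015 − 12 = 8.572015
x = r cos θ + √(L² − h²) = -12.360914 + 98.628194 = 86.267280
dx/dθ = −r sin θ − h·r cos θ/√(L² − h²) (θ in radians; h = 8.572015) = -19.497698

x = 86.2673, dx/dθ = -19.4977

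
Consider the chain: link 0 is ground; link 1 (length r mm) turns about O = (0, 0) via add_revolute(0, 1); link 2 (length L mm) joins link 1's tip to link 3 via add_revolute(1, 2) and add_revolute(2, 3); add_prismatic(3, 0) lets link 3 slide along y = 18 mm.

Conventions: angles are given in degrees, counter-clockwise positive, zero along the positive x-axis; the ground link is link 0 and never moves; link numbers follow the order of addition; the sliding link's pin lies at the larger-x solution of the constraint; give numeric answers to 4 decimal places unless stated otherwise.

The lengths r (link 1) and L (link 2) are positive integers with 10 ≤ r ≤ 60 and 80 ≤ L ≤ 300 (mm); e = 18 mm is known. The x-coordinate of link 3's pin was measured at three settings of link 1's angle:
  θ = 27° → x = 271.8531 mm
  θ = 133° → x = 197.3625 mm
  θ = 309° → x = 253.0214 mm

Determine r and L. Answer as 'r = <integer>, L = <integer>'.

constraint per measurement: (x − r cos θ)² + (r sin θ − e)² = L²
subtracting the θ₁ and θ₂ equations cancels the r² and L² terms:
r = (x₁² − x₂²) / (2[(x₁cos θ₁ + e sin θ₁) − (x₂cos θ₂ + e sin θ₂)]) = 47.0000 → r = 47
L² = (x₁ − r cos θ₁)² + (r sin θ₁ − e)² = 52900.0048 → L = 230.0000 → L = 230
check at θ₃=309°: x = 253.0214 (printed 253.0214) ✓

r = 47, L = 230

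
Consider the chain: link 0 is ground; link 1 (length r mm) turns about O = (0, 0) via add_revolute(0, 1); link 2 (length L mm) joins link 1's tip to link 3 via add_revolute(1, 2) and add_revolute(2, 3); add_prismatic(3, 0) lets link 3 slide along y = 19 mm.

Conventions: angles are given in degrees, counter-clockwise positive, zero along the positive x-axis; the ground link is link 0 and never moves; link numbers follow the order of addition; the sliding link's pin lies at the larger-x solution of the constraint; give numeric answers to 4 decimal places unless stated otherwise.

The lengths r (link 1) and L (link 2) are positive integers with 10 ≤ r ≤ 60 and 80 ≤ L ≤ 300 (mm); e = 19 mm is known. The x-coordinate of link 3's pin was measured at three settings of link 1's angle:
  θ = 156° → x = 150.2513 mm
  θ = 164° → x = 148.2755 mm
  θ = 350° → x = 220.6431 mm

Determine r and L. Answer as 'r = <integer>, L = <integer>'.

constraint per measurement: (x − r cos θ)² + (r sin θ − e)² = L²
subtracting the θ₁ and θ₂ equations cancels the r² and L² terms:
r = (x₁² − x₂²) / (2[(x₁cos θ₁ + e sin θ₁) − (x₂cos θ₂ + e sin θ₂)]) = 37.9993 → r = 38
L² = (x₁ − r cos θ₁)² + (r sin θ₁ − e)² = 34224.9913 → L = 185.0000 → L = 185
check at θ₃=350°: x = 220.6431 (printed 220.6431) ✓

r = 38, L = 185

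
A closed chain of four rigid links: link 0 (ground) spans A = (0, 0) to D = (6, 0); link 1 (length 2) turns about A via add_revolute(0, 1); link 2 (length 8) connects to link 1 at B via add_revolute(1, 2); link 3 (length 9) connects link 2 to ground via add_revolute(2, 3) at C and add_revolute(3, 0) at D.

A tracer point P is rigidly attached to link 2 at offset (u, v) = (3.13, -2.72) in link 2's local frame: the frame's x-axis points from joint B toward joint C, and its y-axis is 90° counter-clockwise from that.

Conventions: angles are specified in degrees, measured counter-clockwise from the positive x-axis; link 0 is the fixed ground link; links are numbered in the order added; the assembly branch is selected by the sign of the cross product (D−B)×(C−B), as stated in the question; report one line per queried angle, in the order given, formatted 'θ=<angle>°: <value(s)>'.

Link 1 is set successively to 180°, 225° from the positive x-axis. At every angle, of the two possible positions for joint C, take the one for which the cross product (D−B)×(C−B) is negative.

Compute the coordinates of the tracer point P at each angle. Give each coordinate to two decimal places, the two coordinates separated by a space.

A=(0,0), D=(6.00,0)
θ=180°: B = A + 2.00·(cos180°, sin180°) = (-2.0000, 0.0000)
θ=180°: |BD| = 8.0000
θ=180°: circle(B,8.00) ∩ circle(D,9.00): a=2.9375, h=7.4412
θ=180°:   candidates: C₊=(0.9375,7.4412) cross=59.529; C₋=(0.9375,-7.4412) cross=-59.529
θ=180°:   branch - wants cross < 0 → take C=(0.9375,-7.4412) (cross=-59.529)
θ=180°: ex = (C−B)/|BC| = (0.3672,-0.9301); ey = (0.9301,0.3672)
θ=180°: P = B + 3.13·ex + -2.72·ey = (-3.3807,-3.9101)
θ=225°: B = A + 2.00·(cos225°, sin225°) = (-1.4142, -1.4142)
θ=225°: |BD| = 7.5479
θ=225°: circle(B,8.00) ∩ circle(D,9.00): a=2.6478, h=7.5491
θ=225°:   candidates: C₊=(-0.2278,6.4973) cross=56.980; C₋=(2.6011,-8.3335) cross=-56.980
θ=225°:   branch - wants cross < 0 → take C=(2.6011,-8.3335) (cross=-56.980)
θ=225°: ex = (C−B)/|BC| = (0.5019,-0.8649); ey = (0.8649,0.5019)
θ=225°: P = B + 3.13·ex + -2.72·ey = (-2.1958,-5.4866)

θ=180°: -3.38 -3.91
θ=225°: -2.20 -5.49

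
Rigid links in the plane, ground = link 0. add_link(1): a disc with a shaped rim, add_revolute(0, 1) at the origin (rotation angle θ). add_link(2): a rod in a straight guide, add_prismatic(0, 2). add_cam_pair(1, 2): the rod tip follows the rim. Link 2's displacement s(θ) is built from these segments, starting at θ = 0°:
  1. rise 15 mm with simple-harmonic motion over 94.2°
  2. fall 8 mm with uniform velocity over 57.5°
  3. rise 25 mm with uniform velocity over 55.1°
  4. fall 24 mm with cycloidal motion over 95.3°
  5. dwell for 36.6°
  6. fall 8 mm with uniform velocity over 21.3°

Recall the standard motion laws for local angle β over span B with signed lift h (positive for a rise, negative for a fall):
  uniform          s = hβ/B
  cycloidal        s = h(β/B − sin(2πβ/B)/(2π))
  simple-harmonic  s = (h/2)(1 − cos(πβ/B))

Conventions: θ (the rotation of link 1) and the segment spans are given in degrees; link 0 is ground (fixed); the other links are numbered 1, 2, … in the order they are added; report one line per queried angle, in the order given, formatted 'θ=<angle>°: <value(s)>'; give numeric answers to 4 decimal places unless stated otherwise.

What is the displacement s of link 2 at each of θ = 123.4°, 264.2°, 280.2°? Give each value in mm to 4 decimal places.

segment 1 (0° to 94.2°, simple-harmonic, h = 15) is passed completely: s = 0.0000 + (15) = 15.0000
θ = 123.4° falls in segment 2 (94.2° to 151.7°, uniform, h = -8): β = 123.4 − 94.2 = 29.2°, B = 57.5°; Δs = -8·29.2/57.5 = -4.0626; s = 15.0000 − 4.0626 = 10.9374
segment 2 (94.2° to 151.7°, uniform, h = -8) is passed completely: s = 15.0000 + (-8) = 7.0000
segment 3 (151.7° to 206.8°, uniform, h = 25) is passed completely: s = 7.0000 + (25) = 32.0000
θ = 264.2° falls in segment 4 (206.8° to 302.1°, cycloidal, h = -24): β = 264.2 − 206.8 = 57.4°, B = 95.3°; Δs = -24·(0.6023 − sin(2π·0.6023)/(2π)) = -16.7452; s = 32.0000 − 16.7452 = 15.2548
θ = 280.2° falls in segment 4 (206.8° to 302.1°, cycloidal, h = -24): β = 280.2 − 206.8 = 73.4°, B = 95.3°; Δs = -24·(0.7702 − sin(2π·0.7702)/(2π)) = -22.2738; s = 32.0000 − 22.2738 = 9.7262

θ=123.4°: 10.9374
θ=264.2°: 15.2548
θ=280.2°: 9.7262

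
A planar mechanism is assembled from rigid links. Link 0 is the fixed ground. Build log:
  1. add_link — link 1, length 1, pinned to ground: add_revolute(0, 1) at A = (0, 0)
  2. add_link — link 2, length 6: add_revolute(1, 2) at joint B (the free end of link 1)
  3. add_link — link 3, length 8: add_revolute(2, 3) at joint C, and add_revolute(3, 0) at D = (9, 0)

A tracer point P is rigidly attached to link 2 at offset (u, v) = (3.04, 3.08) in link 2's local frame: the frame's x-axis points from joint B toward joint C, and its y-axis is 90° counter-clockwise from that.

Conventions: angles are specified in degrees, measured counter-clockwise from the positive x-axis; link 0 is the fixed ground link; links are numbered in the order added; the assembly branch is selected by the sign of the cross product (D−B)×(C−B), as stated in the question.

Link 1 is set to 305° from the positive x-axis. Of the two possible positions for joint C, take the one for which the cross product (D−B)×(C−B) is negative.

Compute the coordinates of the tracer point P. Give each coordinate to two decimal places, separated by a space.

A=(0,0), D=(9.00,0)
B = A + 1.00·(cos305°, sin305°) = (0.5736, -0.8192)
|BD| = 8.4661
circle(B,6.00) ∩ circle(D,8.00): a=2.5794, h=5.4172
  candidates: C₊=(2.6167,4.8223) cross=45.863; C₋=(3.6651,-5.9614) cross=-45.863
  branch - wants cross < 0 → take C=(3.6651,-5.9614) (cross=-45.863)
ex = (C−B)/|BC| = (0.5152,-0.8570); ey = (0.8570,0.5152)
P = B + 3.04·ex + 3.08·ey = (4.7796,-1.8376)

4.78 -1.84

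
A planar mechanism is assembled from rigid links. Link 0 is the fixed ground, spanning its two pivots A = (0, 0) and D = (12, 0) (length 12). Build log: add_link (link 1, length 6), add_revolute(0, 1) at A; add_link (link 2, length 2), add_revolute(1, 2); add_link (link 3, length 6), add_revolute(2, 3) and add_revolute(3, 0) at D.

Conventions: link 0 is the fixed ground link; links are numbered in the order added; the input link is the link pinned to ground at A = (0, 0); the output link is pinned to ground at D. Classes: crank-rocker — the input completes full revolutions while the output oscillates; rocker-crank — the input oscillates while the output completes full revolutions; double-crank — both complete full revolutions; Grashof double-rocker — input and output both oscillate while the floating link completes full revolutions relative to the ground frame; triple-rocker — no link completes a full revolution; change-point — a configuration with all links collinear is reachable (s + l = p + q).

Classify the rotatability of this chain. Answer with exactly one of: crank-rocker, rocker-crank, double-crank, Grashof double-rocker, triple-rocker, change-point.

lengths: ground=12, input=6, coupler=2, output=6
sorted: s=2 (shortest), l=12 (longest), p+q=12
s + l = 14 vs p + q = 12
s + l > p + q → non-Grashof → no link fully rotates → triple-rocker

triple-rocker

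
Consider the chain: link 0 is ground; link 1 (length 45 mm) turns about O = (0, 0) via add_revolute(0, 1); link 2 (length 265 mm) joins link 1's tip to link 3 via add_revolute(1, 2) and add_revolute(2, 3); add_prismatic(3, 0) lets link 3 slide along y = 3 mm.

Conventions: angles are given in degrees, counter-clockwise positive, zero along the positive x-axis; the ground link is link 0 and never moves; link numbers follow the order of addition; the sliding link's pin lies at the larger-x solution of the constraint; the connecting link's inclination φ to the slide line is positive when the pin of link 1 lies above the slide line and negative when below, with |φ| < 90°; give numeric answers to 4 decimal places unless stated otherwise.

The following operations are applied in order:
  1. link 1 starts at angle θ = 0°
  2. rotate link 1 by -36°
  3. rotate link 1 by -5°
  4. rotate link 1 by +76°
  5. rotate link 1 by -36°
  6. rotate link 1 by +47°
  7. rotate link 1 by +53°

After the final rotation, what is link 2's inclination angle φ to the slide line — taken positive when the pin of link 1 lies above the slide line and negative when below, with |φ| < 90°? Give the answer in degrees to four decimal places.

geometry: r = 45 mm, L = 265 mm, e = 3 mm; θ starts at 0°
rotate link 1 by -36°: θ ← 0° -36° = -36°
rotate link 1 by -5°: θ ← -36° -5° = -41°
rotate link 1 by +76°: θ ← -41° +76° = 35°
rotate link 1 by -36°: θ ← 35° -36° = -1°
rotate link 1 by +47°: θ ← -1° +47° = 46°
rotate link 1 by +53°: θ ← 46° +53° = 99°
h = r sin θ − e = 44.445975 − 3 = 41.445975
sin φ = h / L = 41.445975 / 265 = 0.15639991
φ = arcsin(0.15639991) = 8.997995°

8.9980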